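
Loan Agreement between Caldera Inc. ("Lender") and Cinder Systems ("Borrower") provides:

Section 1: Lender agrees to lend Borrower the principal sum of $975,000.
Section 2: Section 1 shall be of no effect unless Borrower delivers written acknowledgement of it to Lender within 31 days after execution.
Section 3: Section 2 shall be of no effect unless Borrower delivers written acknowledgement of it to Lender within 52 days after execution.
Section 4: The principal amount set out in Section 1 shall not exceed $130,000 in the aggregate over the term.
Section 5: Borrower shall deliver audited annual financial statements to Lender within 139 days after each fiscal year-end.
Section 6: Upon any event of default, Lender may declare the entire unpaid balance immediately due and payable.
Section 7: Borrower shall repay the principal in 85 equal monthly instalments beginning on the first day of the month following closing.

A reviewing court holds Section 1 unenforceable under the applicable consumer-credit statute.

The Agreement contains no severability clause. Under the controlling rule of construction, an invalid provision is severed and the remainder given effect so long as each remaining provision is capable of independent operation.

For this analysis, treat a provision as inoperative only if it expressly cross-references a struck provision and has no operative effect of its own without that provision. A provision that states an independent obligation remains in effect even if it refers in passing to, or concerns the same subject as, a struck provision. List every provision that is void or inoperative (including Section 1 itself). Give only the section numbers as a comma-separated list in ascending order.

Section 1 is struck. Section 2 merely fixes the acknowledgement condition for Section 1; with Section 1 gone it has nothing to operate on and falls away. Section 4 has no operative effect of its own apart from Section 1 and is therefore inoperative. Section 3 has no operative effect of its own apart from Section 2 and is therefore inoperative. With no severability clause, the stated default rule severs what cannot stand and enforces each remaining provision that can operate on its own. Section 5, Section 6, and Section 7 remain in effect.

1, 2, 3, 4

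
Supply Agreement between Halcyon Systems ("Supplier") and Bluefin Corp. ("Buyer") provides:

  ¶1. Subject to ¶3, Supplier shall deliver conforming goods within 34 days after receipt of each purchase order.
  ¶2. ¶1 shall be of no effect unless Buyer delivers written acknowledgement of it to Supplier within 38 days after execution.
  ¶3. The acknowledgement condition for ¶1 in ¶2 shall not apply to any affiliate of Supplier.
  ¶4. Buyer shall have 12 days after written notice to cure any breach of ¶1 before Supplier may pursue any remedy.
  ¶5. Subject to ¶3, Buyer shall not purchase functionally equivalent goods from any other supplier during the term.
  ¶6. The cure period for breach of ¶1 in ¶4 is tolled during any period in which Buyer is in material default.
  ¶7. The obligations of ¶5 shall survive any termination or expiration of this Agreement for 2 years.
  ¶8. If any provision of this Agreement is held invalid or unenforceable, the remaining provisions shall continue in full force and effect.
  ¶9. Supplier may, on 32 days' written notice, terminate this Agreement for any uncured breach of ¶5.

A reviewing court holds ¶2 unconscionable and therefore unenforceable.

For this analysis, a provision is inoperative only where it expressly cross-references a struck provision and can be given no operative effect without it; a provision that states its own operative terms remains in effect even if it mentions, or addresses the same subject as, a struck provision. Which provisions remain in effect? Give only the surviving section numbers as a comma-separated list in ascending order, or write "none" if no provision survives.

¶2 is struck. ¶3 has no operative effect of its own apart from ¶2 and is therefore inoperative. Although ¶1 refers to ¶3, its operative terms do not depend on ¶3, so it remains in effect. ¶5 mentions ¶3 but its own obligation stands independently of ¶3, so ¶5 is not affected. Under the severability clause in ¶8, the remaining provisions continue in force. ¶1, ¶4, ¶5, ¶6, ¶7, ¶8, and ¶9 remain in effect.

1, 4, 5, 6, 7, 8, 9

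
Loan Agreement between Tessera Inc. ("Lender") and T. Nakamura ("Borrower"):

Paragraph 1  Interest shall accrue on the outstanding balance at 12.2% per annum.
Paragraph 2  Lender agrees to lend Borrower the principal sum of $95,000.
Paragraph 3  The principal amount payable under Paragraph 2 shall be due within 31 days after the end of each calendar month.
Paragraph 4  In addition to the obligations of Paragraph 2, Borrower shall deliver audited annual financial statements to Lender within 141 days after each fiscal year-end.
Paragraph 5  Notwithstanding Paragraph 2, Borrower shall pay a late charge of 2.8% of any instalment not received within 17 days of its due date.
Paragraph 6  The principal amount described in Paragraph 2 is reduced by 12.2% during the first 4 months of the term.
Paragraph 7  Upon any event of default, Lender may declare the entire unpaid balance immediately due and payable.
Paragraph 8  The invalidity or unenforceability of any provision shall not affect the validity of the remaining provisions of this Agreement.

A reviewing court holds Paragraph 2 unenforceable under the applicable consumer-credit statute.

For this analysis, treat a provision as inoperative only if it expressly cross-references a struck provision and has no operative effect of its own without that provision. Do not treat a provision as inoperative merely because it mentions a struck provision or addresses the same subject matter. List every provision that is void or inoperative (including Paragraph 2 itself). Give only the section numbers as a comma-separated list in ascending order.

Paragraph 2 is struck. Paragraph 3 does nothing except set the payment deadline for the principal amount by reference to Paragraph 2; with Paragraph 2 gone it has no independent effect and is inoperative. Paragraph 6 operates only by reference to Paragraph 2, so it falls with Paragraph 2. Paragraph 4 mentions Paragraph 2 but its own obligation stands independently of Paragraph 2, so Paragraph 4 is not affected. Although Paragraph 5 refers to Paragraph 2, its operative terms do not depend on Paragraph 2, so it remains in effect. Under the severability clause in Paragraph 8, the remaining provisions continue in force. Paragraph 1, Paragraph 4, Paragraph 5, Paragraph 7, and Paragraph 8 remain in effect.

2, 3, 6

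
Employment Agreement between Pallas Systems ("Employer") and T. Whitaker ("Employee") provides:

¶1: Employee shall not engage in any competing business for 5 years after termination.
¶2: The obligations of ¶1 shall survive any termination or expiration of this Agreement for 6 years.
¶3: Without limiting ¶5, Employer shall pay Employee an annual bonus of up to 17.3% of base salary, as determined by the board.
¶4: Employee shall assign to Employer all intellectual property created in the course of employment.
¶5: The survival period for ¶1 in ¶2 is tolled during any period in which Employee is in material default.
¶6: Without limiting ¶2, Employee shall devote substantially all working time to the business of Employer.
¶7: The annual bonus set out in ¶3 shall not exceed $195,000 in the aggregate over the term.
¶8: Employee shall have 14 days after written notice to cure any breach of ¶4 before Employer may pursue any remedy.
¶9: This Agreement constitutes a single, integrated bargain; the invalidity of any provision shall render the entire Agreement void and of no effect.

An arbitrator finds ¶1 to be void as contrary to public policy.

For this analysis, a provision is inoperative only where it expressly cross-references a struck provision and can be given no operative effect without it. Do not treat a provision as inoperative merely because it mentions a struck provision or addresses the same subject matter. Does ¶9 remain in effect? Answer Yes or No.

¶1 is struck. ¶2 has no operative effect of its own apart from ¶1 and is therefore inoperative. The whole of ¶5 is the tolling of the survival period for ¶1, defined by reference to ¶2, so ¶5 cannot stand once ¶2 is removed. ¶9 provides that the Agreement is not severable, so the invalidity of any one provision voids the entire Agreement. No provision of the Agreement survives. ¶9 is among the inoperative provisions, so the answer is no.

No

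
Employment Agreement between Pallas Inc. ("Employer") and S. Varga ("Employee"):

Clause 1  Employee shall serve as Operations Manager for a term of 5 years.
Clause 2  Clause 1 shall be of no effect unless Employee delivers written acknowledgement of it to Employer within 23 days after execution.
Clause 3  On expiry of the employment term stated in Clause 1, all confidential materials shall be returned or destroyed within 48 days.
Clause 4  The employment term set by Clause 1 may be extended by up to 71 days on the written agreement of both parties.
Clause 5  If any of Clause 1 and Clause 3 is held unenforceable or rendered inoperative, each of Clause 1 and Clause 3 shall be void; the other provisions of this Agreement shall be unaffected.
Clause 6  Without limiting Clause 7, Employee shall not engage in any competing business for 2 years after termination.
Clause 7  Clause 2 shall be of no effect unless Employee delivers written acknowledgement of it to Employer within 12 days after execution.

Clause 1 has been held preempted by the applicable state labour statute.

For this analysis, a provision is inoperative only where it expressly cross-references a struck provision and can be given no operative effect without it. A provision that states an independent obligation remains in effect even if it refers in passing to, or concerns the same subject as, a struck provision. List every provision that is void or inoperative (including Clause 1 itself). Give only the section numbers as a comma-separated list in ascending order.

Clause 1 is struck. Clause 2 merely fixes the acknowledgement condition for Clause 1; with Clause 1 gone it has nothing to operate on and falls away. The only function of Clause 3 is the return obligation tied to Clause 1, so it cannot stand once Clause 1 is removed. The whole of Clause 4 is the extension of the employment term, defined by reference to Clause 1, so Clause 4 cannot stand once Clause 1 is removed. The only function of Clause 7 is the acknowledgement condition for Clause 2, so it cannot stand once Clause 2 is removed. Although Clause 6 refers to Clause 7, its operative terms do not depend on Clause 7, so it remains in effect. Clause 5 declares Clause 1 and Clause 3 mutually dependent; since one of them has fallen, all of them are of no effect. The remainder continues in force under Clause 5. Clause 5 and Clause 6 remain in effect.

1, 2, 3, 4, 7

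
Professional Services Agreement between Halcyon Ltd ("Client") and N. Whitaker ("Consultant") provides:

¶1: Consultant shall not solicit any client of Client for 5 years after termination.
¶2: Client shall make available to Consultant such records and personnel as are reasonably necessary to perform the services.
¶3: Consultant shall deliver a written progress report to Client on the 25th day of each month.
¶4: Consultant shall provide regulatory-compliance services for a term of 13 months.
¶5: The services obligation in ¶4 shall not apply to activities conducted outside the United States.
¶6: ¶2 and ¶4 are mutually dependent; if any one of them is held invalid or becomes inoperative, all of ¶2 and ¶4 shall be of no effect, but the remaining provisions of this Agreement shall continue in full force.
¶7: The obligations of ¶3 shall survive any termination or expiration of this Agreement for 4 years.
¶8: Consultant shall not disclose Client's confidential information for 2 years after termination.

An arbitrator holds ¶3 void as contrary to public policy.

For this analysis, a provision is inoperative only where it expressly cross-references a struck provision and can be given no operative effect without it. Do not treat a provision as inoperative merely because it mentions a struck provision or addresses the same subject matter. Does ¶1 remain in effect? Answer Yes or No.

¶3 is struck. ¶7 has no operative effect of its own apart from ¶3 and is therefore inoperative. ¶6 ties ¶2 and ¶4 together, but none of those is affected here; the remaining provisions continue in force under ¶6. The provisions still in force are ¶1, ¶2, ¶4, ¶5, ¶6, and ¶8. ¶1 is among the surviving provisions, so the answer is yes.

Yes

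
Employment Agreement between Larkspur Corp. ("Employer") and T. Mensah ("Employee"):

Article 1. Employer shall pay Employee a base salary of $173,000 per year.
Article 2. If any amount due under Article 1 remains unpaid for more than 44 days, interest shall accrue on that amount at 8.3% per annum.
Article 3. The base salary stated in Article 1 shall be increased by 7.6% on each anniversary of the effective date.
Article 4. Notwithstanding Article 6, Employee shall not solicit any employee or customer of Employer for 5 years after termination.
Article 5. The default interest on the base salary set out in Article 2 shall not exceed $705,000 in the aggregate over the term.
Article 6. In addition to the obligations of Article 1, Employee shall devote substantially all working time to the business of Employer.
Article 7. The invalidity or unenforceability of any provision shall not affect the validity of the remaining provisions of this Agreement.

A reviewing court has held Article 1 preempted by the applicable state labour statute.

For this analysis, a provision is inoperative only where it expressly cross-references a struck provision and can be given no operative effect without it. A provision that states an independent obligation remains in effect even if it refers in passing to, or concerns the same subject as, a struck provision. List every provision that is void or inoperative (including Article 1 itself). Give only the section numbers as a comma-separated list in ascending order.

Article 1 is struck. Article 2 operates only by reference to Article 1, so it falls with Article 1. Article 3 has no operative effect of its own apart from Article 1 and is therefore inoperative. The whole of Article 5 is the aggregate cap on the default interest on the base salary, defined by reference to Article 2, so Article 5 cannot stand once Article 2 is removed. Article 6 mentions Article 1 but its own obligation stands independently of Article 1, so Article 6 is not affected. Under the severability clause in Article 7, the remaining provisions continue in force. The provisions still in force are Article 4, Article 6, and Article 7.

1, 2, 3, 5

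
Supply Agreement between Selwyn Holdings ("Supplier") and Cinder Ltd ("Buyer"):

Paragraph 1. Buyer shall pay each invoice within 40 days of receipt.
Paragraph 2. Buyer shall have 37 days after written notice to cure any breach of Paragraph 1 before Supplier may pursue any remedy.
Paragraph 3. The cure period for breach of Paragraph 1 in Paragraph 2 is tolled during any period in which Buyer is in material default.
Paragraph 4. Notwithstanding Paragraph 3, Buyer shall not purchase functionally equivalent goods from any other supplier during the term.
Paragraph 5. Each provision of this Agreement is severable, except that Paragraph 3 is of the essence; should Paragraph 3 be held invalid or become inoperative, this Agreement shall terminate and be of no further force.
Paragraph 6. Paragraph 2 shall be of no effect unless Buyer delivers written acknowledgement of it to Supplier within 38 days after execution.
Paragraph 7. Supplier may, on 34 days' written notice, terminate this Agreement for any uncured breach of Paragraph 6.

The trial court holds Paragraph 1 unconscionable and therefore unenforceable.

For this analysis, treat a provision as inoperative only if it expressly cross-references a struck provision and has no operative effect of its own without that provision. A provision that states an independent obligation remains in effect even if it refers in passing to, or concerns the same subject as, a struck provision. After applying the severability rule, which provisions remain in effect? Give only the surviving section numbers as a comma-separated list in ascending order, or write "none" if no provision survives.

Paragraph 1 is struck. The only function of Paragraph 2 is the cure period for breach of Paragraph 1, so it cannot stand once Paragraph 1 is removed. Paragraph 3 does nothing except set the tolling of the cure period for breach of Paragraph 1 by reference to Paragraph 2; with Paragraph 2 gone it has no independent effect and is inoperative. Paragraph 6 has no operative effect of its own apart from Paragraph 2 and is therefore inoperative. The only function of Paragraph 7 is the termination right for breach of Paragraph 6, so it cannot stand once Paragraph 6 is removed. Paragraph 5 makes Paragraph 3 an essential term, and Paragraph 3 has been rendered inoperative by the cascade; under Paragraph 5, the entire Agreement is therefore void. No provision of the Agreement survives.

none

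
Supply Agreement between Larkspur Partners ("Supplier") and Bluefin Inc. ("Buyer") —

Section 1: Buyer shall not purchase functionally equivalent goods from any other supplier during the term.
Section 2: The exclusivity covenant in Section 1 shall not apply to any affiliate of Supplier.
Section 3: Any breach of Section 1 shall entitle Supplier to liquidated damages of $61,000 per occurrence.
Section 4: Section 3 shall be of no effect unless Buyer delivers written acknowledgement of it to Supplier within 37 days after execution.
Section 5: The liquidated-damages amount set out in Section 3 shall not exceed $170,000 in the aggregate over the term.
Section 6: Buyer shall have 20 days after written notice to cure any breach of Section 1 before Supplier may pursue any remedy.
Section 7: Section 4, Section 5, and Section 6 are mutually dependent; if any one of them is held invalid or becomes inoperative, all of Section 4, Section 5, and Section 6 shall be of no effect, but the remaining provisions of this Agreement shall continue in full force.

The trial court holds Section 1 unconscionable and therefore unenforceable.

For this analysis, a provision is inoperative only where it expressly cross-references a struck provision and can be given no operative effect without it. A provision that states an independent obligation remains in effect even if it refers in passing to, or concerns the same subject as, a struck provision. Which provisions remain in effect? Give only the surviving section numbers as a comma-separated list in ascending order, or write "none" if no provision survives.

7

Section 1 is struck. The whole of Section 2 is the carve-out from the exclusivity covenant, defined by reference to Section 1, so Section 2 cannot stand once Section 1 is removed. Section 3 does nothing except set the liquidated-damages amount by reference to Section 1; with Section 1 gone it has no independent effect and is inoperative. Section 6 has no operative effect of its own apart from Section 1 and is therefore inoperative. Section 4 merely fixes the acknowledgement condition for Section 3; with Section 3 gone it has nothing to operate on and falls away. Section 5 does nothing except set the aggregate cap on the liquidated-damages amount by reference to Section 3; with Section 3 gone it has no independent effect and is inoperative. Section 7 declares Section 4, Section 5, and Section 6 mutually dependent; since one of them has fallen, all of them are of no effect. The remainder continues in force under Section 7. Only Section 7 remains in effect.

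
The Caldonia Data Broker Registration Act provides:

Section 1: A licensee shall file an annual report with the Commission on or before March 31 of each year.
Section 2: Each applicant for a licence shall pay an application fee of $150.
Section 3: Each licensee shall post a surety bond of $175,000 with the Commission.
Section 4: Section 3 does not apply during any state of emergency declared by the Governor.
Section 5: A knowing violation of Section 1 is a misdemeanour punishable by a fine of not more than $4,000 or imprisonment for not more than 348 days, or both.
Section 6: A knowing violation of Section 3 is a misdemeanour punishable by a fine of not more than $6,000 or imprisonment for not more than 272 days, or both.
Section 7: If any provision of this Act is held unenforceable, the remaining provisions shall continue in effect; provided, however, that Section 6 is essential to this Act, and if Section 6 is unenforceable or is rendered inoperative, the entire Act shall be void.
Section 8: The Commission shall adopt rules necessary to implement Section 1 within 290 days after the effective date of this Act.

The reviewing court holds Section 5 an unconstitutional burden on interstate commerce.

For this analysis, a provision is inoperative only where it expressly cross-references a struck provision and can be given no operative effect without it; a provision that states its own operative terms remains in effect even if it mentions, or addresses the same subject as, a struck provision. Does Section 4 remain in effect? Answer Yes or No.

Yes

Section 5 is struck. No other provision's operative terms depend on Section 5. Section 7 makes Section 6 an essential term, but Section 6 is unaffected, so the severability proviso in Section 7 preserves the remaining provisions. The provisions still in force are Section 1, Section 2, Section 3, Section 4, Section 6, Section 7, and Section 8. Section 4 is among the surviving provisions, so the answer is yes.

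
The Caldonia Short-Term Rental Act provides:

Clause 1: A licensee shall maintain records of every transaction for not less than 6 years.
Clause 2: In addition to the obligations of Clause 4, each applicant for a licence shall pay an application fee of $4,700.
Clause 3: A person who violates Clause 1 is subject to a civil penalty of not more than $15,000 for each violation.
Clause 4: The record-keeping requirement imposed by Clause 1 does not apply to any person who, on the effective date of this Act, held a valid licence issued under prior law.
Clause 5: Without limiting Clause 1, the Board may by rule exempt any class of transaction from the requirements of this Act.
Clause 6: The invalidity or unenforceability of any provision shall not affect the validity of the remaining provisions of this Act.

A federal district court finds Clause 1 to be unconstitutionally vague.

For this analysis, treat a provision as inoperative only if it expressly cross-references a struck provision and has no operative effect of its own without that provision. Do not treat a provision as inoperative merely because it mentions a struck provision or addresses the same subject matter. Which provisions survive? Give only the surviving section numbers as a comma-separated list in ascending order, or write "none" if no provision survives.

2, 5, 6

Clause 1 is struck. The only function of Clause 3 is the civil penalty for violating Clause 1, so it cannot stand once Clause 1 is removed. Clause 4 operates only by reference to Clause 1, so it falls with Clause 1. Clause 2 mentions Clause 4 but its own obligation stands independently of Clause 4, so Clause 2 is not affected. Clause 5 mentions Clause 1 but its own obligation stands independently of Clause 1, so Clause 5 is not affected. Under the severability clause in Clause 6, the remaining provisions continue in force. The provisions still in force are Clause 2, Clause 5, and Clause 6.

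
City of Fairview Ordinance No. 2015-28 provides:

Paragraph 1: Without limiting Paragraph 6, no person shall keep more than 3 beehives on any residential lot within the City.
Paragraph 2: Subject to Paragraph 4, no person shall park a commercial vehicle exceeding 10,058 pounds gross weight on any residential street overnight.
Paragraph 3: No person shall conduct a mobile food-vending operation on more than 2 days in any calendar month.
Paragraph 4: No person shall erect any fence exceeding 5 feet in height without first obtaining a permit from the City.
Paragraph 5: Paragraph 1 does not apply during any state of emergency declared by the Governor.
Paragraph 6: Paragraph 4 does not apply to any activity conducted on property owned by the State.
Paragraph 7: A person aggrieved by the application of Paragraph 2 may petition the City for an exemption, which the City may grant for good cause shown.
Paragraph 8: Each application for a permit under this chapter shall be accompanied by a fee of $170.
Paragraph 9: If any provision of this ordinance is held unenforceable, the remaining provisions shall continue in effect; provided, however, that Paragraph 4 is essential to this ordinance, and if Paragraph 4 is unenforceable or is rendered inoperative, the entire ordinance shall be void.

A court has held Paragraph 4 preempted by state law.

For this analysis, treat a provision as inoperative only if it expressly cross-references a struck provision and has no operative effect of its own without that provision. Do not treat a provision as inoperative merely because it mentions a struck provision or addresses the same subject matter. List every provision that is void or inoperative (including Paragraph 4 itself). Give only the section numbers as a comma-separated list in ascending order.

Paragraph 4 is struck. Paragraph 6 has no operative effect of its own apart from Paragraph 4 and is therefore inoperative. Paragraph 9 makes Paragraph 4 an essential term, and Paragraph 4 is the provision held invalid; under Paragraph 9, the entire ordinance is therefore void. No provision of the ordinance survives.

1, 2, 3, 4, 5, 6, 7, 8, 9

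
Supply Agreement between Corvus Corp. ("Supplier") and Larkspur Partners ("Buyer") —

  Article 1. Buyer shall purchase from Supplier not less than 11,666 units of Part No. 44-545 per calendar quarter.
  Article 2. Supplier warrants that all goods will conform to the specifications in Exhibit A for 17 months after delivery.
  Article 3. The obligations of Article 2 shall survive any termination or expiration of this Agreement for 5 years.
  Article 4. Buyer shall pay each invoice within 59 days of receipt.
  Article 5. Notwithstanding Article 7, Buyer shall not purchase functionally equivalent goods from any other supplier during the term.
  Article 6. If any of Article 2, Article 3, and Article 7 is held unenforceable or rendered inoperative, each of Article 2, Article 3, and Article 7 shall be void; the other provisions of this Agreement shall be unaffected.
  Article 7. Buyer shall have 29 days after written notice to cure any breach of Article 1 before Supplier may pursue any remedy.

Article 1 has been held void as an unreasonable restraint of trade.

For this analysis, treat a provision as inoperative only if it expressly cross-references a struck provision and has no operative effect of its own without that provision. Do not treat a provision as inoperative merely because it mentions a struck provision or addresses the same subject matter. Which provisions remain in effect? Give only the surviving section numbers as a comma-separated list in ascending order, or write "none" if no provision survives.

4, 5, 6

Article 1 is struck. Article 7 operates only by reference to Article 1, so it falls with Article 1. Article 5 mentions Article 7 but its own obligation stands independently of Article 7, so Article 5 is not affected. Article 6 declares Article 2, Article 3, and Article 7 mutually dependent; since one of them has fallen, all of them are of no effect. That brings down Article 2 and Article 3 as well. The remainder continues in force under Article 6. The provisions still in force are Article 4, Article 5, and Article 6.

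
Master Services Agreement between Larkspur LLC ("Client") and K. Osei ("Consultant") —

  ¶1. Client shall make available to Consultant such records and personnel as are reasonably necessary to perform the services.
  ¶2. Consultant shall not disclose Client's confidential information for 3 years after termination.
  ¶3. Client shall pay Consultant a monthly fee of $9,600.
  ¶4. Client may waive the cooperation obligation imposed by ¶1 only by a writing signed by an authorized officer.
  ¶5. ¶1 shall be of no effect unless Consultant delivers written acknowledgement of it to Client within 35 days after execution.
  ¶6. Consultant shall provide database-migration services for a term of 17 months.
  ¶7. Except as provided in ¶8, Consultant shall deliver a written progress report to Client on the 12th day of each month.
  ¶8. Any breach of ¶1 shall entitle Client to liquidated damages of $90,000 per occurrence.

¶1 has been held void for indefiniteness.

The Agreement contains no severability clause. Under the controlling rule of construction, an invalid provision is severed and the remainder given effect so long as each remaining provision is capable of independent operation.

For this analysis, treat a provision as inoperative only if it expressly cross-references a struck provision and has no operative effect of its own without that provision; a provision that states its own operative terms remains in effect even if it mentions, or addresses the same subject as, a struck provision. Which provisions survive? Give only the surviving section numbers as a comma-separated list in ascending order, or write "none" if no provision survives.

2, 3, 6, 7

¶1 is struck. ¶4 operates only by reference to ¶1, so it falls with ¶1. ¶5 has no operative effect of its own apart from ¶1 and is therefore inoperative. ¶8 has no operative effect of its own apart from ¶1 and is therefore inoperative. Although ¶7 refers to ¶8, its operative terms do not depend on ¶8, so it remains in effect. Under the stated default rule, only provisions that cannot operate independently fall away; the rest are enforced. ¶2, ¶3, ¶6, and ¶7 remain in effect.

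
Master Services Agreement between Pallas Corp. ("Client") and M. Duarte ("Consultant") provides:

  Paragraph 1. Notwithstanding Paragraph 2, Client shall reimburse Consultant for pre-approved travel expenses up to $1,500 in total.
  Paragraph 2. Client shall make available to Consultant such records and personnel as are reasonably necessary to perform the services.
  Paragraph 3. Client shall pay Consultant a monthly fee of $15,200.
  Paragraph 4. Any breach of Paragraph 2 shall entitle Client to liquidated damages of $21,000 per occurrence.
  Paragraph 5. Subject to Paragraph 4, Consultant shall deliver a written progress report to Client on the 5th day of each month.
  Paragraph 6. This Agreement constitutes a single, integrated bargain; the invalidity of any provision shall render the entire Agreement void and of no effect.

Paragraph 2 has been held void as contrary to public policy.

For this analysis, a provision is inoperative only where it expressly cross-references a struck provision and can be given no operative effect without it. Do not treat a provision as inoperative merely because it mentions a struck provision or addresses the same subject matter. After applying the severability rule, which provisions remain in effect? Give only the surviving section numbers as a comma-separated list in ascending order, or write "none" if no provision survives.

Paragraph 2 is struck. Paragraph 4 has no operative effect of its own apart from Paragraph 2 and is therefore inoperative. Paragraph 6 provides that the Agreement is not severable, so the invalidity of any one provision voids the entire Agreement. No provision of the Agreement survives.

none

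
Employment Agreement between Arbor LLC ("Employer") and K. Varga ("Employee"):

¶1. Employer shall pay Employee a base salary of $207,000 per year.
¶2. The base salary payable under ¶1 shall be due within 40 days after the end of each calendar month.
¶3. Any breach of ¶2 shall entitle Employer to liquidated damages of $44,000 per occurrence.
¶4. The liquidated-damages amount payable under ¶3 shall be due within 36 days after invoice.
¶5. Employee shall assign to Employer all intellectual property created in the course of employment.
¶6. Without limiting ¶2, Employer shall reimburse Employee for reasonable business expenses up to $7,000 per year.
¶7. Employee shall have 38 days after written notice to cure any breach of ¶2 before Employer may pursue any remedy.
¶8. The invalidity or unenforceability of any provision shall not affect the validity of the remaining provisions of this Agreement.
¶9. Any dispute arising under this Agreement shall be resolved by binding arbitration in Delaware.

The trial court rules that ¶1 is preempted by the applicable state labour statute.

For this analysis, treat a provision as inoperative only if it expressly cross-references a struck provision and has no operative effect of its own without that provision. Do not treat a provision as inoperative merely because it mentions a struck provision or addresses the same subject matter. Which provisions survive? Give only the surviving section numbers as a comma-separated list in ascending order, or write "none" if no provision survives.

¶1 is struck. ¶2 does nothing except set the payment deadline for the base salary by reference to ¶1; with ¶1 gone it has no independent effect and is inoperative. ¶3 operates only by reference to ¶2, so it falls with ¶2. ¶7 operates only by reference to ¶2, so it falls with ¶2. ¶4 has no operative effect of its own apart from ¶3 and is therefore inoperative. Although ¶6 refers to ¶2, its operative terms do not depend on ¶2, so it remains in effect. ¶8 is a severability clause and preserves every provision that can still be given independent effect. ¶5, ¶6, ¶8, and ¶9 remain in effect.

5, 6, 8, 9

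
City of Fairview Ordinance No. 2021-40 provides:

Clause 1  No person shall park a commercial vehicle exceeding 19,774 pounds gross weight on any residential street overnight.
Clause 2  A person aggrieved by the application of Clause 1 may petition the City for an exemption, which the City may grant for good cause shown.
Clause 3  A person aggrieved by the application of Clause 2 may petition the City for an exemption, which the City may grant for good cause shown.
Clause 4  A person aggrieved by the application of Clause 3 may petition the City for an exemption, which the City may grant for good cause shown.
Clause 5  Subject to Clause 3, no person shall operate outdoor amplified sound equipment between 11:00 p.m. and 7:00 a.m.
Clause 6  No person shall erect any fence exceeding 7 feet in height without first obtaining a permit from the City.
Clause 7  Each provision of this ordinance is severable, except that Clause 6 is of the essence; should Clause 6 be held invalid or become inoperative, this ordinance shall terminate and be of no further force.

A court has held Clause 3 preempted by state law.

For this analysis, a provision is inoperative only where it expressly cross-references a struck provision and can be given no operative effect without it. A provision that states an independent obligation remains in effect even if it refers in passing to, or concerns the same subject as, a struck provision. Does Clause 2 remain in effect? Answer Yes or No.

Clause 3 is struck. The only function of Clause 4 is the exemption procedure for Clause 3, so it cannot stand once Clause 3 is removed. Although Clause 5 refers to Clause 3, its operative terms do not depend on Clause 3, so it remains in effect. Clause 7 makes Clause 6 an essential term, but Clause 6 is unaffected, so the severability proviso in Clause 7 preserves the remaining provisions. The provisions still in force are Clause 1, Clause 2, Clause 5, Clause 6, and Clause 7. Clause 2 is among the surviving provisions, so the answer is yes.

Yes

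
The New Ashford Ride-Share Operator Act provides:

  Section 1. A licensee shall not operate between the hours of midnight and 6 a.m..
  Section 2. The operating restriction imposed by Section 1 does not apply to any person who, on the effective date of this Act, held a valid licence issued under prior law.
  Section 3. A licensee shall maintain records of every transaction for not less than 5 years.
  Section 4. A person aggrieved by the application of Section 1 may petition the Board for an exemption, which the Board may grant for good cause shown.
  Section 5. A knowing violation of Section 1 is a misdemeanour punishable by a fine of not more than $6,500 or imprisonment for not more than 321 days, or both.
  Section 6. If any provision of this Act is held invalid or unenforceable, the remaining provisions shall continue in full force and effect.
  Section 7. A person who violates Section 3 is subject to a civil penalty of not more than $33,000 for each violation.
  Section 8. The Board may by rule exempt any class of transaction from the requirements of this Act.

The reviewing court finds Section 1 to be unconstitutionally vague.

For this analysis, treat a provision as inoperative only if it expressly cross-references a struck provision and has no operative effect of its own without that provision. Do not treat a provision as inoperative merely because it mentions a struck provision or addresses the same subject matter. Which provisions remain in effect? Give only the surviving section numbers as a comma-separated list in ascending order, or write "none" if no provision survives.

Section 1 is struck. Section 2 merely fixes the grandfather exemption from Section 1; with Section 1 gone it has nothing to operate on and falls away. The only function of Section 4 is the exemption procedure for Section 1, so it cannot stand once Section 1 is removed. Section 5 merely fixes the criminal penalty for violating Section 1; with Section 1 gone it has nothing to operate on and falls away. Under the severability clause in Section 6, the remaining provisions continue in force. Section 3, Section 6, Section 7, and Section 8 remain in effect.

3, 6, 7, 8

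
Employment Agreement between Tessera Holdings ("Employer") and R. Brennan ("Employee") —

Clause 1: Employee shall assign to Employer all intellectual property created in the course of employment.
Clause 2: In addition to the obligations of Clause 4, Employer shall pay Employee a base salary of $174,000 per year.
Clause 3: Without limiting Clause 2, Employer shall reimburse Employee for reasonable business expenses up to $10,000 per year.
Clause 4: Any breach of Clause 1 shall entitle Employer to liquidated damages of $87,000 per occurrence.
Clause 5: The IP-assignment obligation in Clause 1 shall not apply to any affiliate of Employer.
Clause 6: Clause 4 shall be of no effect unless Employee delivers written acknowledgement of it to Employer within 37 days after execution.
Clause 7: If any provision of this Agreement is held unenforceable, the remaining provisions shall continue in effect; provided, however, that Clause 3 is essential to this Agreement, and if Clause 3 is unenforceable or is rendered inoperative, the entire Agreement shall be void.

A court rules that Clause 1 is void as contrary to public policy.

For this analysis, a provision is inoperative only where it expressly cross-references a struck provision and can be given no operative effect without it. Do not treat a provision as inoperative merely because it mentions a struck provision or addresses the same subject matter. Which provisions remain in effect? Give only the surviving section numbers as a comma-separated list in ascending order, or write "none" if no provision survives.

2, 3, 7

Clause 1 is struck. Clause 4 does nothing except set the liquidated-damages amount by reference to Clause 1; with Clause 1 gone it has no independent effect and is inoperative. Clause 5 does nothing except set the carve-out from the IP-assignment obligation by reference to Clause 1; with Clause 1 gone it has no independent effect and is inoperative. Clause 6 merely fixes the acknowledgement condition for Clause 4; with Clause 4 gone it has nothing to operate on and falls away. Although Clause 2 refers to Clause 4, its operative terms do not depend on Clause 4, so it remains in effect. Clause 7 makes Clause 3 an essential term, but Clause 3 is unaffected, so the severability proviso in Clause 7 preserves the remaining provisions. That leaves Clause 2, Clause 3, and Clause 7 in effect.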